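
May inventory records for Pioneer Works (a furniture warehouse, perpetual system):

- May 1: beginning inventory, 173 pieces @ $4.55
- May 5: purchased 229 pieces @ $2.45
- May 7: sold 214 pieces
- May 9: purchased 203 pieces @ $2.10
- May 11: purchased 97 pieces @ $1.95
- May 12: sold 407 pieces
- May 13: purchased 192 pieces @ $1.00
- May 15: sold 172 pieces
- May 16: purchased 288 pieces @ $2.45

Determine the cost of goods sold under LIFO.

May 7, 214 sold [LIFO — newest first]: 214 @ $2.45 = $524.30
May 12, 407 sold [LIFO — newest first]: 97 @ $1.95 + 203 @ $2.10 + 15 @ $2.45 + 92 @ $4.55 = $1,070.80
May 15, 172 sold [LIFO — newest first]: 172 @ $1.00 = $172.00
Total COGS = $524.30 + $1,070.80 + $172.00 = $1,767.10
Ending inventory: 81 @ $4.55 + 20 @ $1.00 + 288 @ $2.45 = $1,094.15
Check: goods available $2,861.25 = COGS $1,767.10 + ending $1,094.15

COGS = $1,767.10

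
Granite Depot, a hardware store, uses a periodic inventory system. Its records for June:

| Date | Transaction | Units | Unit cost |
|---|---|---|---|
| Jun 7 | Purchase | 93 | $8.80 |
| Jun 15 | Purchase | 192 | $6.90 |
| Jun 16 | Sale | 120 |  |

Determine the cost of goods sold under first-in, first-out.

COGS = $1,004.70

Jun 16, 120 sold [FIFO — oldest first]: 93 @ $8.80 + 27 @ $6.90 = $1,004.70
Ending inventory: 165 @ $6.90 = $1,138.50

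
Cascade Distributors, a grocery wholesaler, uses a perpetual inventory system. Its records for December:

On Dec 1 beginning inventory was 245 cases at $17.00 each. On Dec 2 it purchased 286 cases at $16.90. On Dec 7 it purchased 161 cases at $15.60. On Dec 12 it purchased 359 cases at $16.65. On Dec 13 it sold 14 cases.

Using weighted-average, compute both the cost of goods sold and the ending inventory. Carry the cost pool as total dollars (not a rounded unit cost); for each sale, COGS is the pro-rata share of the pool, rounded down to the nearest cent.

COGS = $232.94; ending inventory = $17,254.41

After Dec 1: 245 on hand, pool $4,165.00 (≈ $17.0000 each)
After Dec 2: 531 on hand, pool $8,998.40 (≈ $16.9461 each)
After Dec 7: 692 on hand, pool $11,510.00 (≈ $16.6329 each)
After Dec 12: 1051 on hand, pool $17,487.35 (≈ $16.6388 each)
Dec 13, sell 14: 14/1051 × $17,487.35 → $232.94
Ending inventory (cost pool remaining) = $17,254.41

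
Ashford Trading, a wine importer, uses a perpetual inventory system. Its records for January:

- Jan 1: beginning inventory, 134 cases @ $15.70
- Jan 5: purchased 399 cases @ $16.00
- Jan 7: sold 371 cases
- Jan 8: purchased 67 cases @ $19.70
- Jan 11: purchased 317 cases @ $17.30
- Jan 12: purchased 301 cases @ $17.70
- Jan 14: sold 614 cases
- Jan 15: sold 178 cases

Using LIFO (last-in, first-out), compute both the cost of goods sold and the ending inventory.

COGS = $19,756.00; ending inventory = $863.50

Jan 7, 371 sold [LIFO — newest first]: 371 @ $16.00 = $5,936.00
Jan 14, 614 sold [LIFO — newest first]: 301 @ $17.70 + 313 @ $17.30 = $10,742.60
Jan 15, 178 sold [LIFO — newest first]: 4 @ $17.30 + 67 @ $19.70 + 28 @ $16.00 + 79 @ $15.70 = $3,077.40
Total COGS = $5,936.00 + $10,742.60 + $3,077.40 = $19,756.00
Ending inventory: 55 @ $15.70 = $863.50
Check: goods available $20,619.50 = COGS $19,756.00 + ending $863.50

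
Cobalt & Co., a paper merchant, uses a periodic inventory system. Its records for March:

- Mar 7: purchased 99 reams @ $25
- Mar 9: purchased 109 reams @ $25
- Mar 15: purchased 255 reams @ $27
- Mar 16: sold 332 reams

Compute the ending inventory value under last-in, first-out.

Ending inventory = $3,275

Mar 16, 332 sold [LIFO — newest first]: 255 @ $27 + 77 @ $25 = $8,810
Ending inventory: 99 @ $25 + 32 @ $25 = $3,275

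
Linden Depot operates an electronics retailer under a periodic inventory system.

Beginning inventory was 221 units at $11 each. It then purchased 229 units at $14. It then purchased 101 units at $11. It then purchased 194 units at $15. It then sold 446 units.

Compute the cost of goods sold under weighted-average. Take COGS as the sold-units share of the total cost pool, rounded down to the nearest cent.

COGS = $5,781.83

Sale 1, sell 446: 446/745 × $9,658.00 → $5,781.83
Ending inventory (cost pool remaining) = $3,876.17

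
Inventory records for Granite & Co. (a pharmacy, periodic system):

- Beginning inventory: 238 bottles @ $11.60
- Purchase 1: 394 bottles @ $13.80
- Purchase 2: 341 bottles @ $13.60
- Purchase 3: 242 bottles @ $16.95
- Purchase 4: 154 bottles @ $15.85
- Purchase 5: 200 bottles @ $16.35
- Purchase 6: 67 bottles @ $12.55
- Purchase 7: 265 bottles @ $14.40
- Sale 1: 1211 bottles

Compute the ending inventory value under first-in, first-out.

Ending inventory = $10,435.55

Sale 1 (1211) [FIFO — oldest first]: 238 @ $11.60 + 394 @ $13.80 + 341 @ $13.60 + 238 @ $16.95 = $16,869.70
Ending inventory: 4 @ $16.95 + 154 @ $15.85 + 200 @ $16.35 + 67 @ $12.55 + 265 @ $14.40 = $10,435.55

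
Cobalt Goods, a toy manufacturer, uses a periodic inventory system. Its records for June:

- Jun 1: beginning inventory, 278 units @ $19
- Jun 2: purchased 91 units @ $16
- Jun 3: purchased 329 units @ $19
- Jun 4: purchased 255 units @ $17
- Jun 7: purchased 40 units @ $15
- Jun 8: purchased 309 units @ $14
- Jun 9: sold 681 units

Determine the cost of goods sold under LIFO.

Jun 9, 681 sold [LIFO — newest first]: 309 @ $14 + 40 @ $15 + 255 @ $17 + 77 @ $19 = $10,724
Ending inventory: 278 @ $19 + 91 @ $16 + 252 @ $19 = $11,526

COGS = $10,724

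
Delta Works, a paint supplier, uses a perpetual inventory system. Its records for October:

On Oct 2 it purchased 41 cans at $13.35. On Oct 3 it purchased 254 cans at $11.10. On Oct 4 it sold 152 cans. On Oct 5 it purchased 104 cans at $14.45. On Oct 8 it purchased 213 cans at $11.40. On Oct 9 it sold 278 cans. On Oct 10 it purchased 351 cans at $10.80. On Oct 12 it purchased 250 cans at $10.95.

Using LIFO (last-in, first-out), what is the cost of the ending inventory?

Ending inventory = $8,771.40

Oct 4, 152 sold [LIFO — newest first]: 152 @ $11.10 = $1,687.20
Oct 9, 278 sold [LIFO — newest first]: 213 @ $11.40 + 65 @ $14.45 = $3,367.45
Total COGS = $1,687.20 + $3,367.45 = $5,054.65
Ending inventory: 41 @ $13.35 + 102 @ $11.10 + 39 @ $14.45 + 351 @ $10.80 + 250 @ $10.95 = $8,771.40
Check: goods available $13,826.05 = COGS $5,054.65 + ending $8,771.40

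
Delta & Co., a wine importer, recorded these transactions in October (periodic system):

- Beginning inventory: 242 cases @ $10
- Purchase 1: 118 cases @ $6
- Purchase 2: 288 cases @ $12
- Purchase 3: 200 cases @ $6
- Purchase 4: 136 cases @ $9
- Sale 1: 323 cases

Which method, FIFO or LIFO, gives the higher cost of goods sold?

FIFO

FIFO COGS: 242 @ $10 + 81 @ $6 = $2,906
LIFO COGS: 136 @ $9 + 187 @ $6 = $2,346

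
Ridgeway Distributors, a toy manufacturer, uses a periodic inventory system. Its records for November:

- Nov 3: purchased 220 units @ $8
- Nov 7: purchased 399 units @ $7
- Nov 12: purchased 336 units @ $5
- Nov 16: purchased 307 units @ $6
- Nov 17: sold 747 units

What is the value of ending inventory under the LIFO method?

Nov 17, 747 sold [LIFO — newest first]: 307 @ $6 + 336 @ $5 + 104 @ $7 = $4,250
Ending inventory: 220 @ $8 + 295 @ $7 = $3,825
Check: goods available $8,075 = COGS $4,250 + ending $3,825

Ending inventory = $3,825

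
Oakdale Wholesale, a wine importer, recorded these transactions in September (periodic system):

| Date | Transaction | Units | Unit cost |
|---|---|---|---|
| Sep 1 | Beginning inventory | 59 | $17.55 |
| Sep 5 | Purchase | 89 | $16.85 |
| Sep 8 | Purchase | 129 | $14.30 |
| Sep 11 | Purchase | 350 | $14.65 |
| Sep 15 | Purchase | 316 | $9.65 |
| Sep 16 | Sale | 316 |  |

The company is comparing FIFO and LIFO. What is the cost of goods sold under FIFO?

COGS = $4,951.15

FIFO COGS: 59 @ $17.55 + 89 @ $16.85 + 129 @ $14.30 + 39 @ $14.65 = $4,951.15
LIFO COGS: 316 @ $9.65 = $3,049.40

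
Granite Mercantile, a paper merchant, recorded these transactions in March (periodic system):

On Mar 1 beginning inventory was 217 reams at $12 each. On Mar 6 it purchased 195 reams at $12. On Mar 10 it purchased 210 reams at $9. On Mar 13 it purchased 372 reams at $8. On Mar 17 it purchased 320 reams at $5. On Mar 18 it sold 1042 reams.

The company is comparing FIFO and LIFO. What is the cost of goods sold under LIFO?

FIFO COGS: 217 @ $12 + 195 @ $12 + 210 @ $9 + 372 @ $8 + 48 @ $5 = $10,050
LIFO COGS: 320 @ $5 + 372 @ $8 + 210 @ $9 + 140 @ $12 = $8,146

COGS = $8,146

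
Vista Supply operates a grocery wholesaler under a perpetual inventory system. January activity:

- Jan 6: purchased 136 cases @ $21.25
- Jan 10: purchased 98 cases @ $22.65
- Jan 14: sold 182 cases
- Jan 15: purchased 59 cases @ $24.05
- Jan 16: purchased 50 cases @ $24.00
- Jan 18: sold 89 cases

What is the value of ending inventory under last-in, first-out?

Ending inventory = $1,586.00

Jan 14, 182 sold [LIFO — newest first]: 98 @ $22.65 + 84 @ $21.25 = $4,004.70
Jan 18, 89 sold [LIFO — newest first]: 50 @ $24.00 + 39 @ $24.05 = $2,137.95
Total COGS = $4,004.70 + $2,137.95 = $6,142.65
Ending inventory: 52 @ $21.25 + 20 @ $24.05 = $1,586.00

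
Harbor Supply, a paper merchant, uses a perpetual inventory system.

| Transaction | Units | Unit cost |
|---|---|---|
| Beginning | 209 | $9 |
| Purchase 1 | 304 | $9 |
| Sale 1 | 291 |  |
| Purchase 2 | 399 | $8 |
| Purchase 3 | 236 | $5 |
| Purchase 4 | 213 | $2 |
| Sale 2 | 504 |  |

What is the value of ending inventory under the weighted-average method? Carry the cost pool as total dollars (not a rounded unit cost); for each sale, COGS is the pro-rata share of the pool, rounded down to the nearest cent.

After Beginning: 209 on hand, pool $1,881.00 (≈ $9.0000 each)
After Purchase 1: 513 on hand, pool $4,617.00 (≈ $9.0000 each)
Sale 1, sell 291: 291/513 × $4,617.00 → $2,619.00
After Purchase 2: 621 on hand, pool $5,190.00 (≈ $8.3575 each)
After Purchase 3: 857 on hand, pool $6,370.00 (≈ $7.4329 each)
After Purchase 4: 1070 on hand, pool $6,796.00 (≈ $6.3514 each)
Sale 2, sell 504: 504/1070 × $6,796.00 → $3,201.10
Total COGS = $2,619.00 + $3,201.10 = $5,820.10
Ending inventory (cost pool remaining) = $3,594.90
Check: goods available $9,415.00 = COGS $5,820.10 + ending $3,594.90

Ending inventory = $3,594.90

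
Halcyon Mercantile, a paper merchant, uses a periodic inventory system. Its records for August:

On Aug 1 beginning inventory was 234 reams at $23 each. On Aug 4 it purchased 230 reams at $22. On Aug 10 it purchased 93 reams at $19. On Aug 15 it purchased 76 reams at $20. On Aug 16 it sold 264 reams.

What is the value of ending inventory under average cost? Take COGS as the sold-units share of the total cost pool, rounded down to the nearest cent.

Aug 16, sell 264: 264/633 × $13,729.00 → $5,725.83
Ending inventory (cost pool remaining) = $8,003.17
Check: goods available $13,729.00 = COGS $5,725.83 + ending $8,003.17

Ending inventory = $8,003.17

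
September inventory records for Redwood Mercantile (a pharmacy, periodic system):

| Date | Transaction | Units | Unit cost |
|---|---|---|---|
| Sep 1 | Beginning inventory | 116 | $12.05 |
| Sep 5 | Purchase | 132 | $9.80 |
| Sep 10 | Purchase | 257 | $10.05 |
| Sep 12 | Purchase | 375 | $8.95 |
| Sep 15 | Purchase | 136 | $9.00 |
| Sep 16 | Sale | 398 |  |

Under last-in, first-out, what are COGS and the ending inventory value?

COGS = $3,568.90; ending inventory = $6,285.60

Sep 16, 398 sold [LIFO — newest first]: 136 @ $9.00 + 262 @ $8.95 = $3,568.90
Ending inventory: 116 @ $12.05 + 132 @ $9.80 + 257 @ $10.05 + 113 @ $8.95 = $6,285.60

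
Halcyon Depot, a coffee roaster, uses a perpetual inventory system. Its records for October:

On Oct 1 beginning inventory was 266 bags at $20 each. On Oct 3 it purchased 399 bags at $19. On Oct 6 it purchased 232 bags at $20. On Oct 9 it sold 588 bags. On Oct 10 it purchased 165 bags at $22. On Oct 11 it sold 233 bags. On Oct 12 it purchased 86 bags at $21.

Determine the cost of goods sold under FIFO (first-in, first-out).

Oct 9, 588 sold [FIFO — oldest first]: 266 @ $20 + 322 @ $19 = $11,438
Oct 11, 233 sold [FIFO — oldest first]: 77 @ $19 + 156 @ $20 = $4,583
Total COGS = $11,438 + $4,583 = $16,021
Ending inventory: 76 @ $20 + 165 @ $22 + 86 @ $21 = $6,956
Check: goods available $22,977 = COGS $16,021 + ending $6,956

COGS = $16,021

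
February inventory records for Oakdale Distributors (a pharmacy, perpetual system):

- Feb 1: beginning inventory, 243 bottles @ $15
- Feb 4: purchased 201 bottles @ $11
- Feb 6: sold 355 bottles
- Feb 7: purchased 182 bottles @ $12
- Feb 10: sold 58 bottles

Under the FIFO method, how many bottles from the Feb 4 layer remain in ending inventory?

31

Feb 6, 355 sold [FIFO — oldest first]: 243 @ $15 + 112 @ $11 = $4,877
Feb 10, 58 sold [FIFO — oldest first]: 58 @ $11 = $638
Total COGS = $4,877 + $638 = $5,515
Ending inventory: 31 @ $11 + 182 @ $12 = $2,525
Check: goods available $8,040 = COGS $5,515 + ending $2,525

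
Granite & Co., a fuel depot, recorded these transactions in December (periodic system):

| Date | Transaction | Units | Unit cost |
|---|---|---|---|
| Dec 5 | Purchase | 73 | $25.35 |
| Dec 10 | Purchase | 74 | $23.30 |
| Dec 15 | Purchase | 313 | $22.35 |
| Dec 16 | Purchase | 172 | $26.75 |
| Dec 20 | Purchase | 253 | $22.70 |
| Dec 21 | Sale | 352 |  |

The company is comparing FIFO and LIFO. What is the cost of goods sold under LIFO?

COGS = $8,391.35

FIFO COGS: 73 @ $25.35 + 74 @ $23.30 + 205 @ $22.35 = $8,156.50
LIFO COGS: 253 @ $22.70 + 99 @ $26.75 = $8,391.35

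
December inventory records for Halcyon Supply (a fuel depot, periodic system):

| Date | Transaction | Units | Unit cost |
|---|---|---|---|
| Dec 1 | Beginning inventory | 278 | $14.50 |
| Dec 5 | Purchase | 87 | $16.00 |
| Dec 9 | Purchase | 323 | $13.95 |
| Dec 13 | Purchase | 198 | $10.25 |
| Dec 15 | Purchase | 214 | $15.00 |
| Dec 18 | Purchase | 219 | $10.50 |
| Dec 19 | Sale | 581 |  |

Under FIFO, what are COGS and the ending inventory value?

COGS = $8,436.20; ending inventory = $9,031.65

Dec 19, 581 sold [FIFO — oldest first]: 278 @ $14.50 + 87 @ $16.00 + 216 @ $13.95 = $8,436.20
Ending inventory: 107 @ $13.95 + 198 @ $10.25 + 214 @ $15.00 + 219 @ $10.50 = $9,031.65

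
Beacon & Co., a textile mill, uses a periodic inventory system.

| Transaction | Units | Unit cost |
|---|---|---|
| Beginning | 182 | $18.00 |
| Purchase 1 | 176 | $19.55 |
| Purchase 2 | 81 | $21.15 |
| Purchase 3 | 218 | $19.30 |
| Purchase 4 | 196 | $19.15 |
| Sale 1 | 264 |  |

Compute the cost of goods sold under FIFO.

Sale 1 (264) [FIFO — oldest first]: 182 @ $18.00 + 82 @ $19.55 = $4,879.10
Ending inventory: 94 @ $19.55 + 81 @ $21.15 + 218 @ $19.30 + 196 @ $19.15 = $11,511.65

COGS = $4,879.10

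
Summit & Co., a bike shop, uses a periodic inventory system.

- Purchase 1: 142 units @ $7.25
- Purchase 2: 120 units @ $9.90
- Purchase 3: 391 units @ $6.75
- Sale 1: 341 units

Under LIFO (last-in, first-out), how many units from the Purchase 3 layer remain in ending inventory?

Sale 1 (341) [LIFO — newest first]: 341 @ $6.75 = $2,301.75
Ending inventory: 142 @ $7.25 + 120 @ $9.90 + 50 @ $6.75 = $2,555.00

50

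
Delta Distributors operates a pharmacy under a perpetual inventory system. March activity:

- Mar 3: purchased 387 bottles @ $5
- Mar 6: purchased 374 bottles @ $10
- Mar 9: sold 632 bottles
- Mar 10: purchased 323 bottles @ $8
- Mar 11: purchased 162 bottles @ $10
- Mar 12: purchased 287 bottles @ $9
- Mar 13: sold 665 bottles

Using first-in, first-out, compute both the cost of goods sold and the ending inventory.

COGS = $10,338; ending inventory = $2,124

Mar 9, 632 sold [FIFO — oldest first]: 387 @ $5 + 245 @ $10 = $4,385
Mar 13, 665 sold [FIFO — oldest first]: 129 @ $10 + 323 @ $8 + 162 @ $10 + 51 @ $9 = $5,953
Total COGS = $4,385 + $5,953 = $10,338
Ending inventory: 236 @ $9 = $2,124
Check: goods available $12,462 = COGS $10,338 + ending $2,124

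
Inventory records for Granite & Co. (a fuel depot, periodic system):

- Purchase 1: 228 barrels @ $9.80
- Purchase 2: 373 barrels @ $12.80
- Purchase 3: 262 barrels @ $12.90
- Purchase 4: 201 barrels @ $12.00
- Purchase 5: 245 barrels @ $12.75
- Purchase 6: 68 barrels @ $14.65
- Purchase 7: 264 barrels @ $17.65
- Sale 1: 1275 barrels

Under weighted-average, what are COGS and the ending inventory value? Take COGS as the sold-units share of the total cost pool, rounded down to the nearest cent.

Sale 1, sell 1275: 1275/1641 × $21,580.15 → $16,767.02
Ending inventory (cost pool remaining) = $4,813.13
Check: goods available $21,580.15 = COGS $16,767.02 + ending $4,813.13

COGS = $16,767.02; ending inventory = $4,813.13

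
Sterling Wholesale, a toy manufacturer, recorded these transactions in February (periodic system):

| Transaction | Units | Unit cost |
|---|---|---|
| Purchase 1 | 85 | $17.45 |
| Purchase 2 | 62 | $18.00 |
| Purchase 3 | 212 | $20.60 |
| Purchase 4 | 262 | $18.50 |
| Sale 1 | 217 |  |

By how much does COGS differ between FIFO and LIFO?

$26.75

FIFO COGS: 85 @ $17.45 + 62 @ $18.00 + 70 @ $20.60 = $4,041.25
LIFO COGS: 217 @ $18.50 = $4,014.50
Difference = |$4,041.25 − $4,014.50| = $26.75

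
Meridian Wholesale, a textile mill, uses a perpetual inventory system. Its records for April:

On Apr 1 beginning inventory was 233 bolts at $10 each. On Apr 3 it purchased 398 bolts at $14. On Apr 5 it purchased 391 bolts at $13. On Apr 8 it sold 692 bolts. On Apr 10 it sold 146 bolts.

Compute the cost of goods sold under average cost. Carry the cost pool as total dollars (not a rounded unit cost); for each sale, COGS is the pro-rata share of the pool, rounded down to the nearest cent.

COGS = $10,647.19

After Apr 1: 233 on hand, pool $2,330.00 (≈ $10.0000 each)
After Apr 3: 631 on hand, pool $7,902.00 (≈ $12.5230 each)
After Apr 5: 1022 on hand, pool $12,985.00 (≈ $12.7055 each)
Apr 8, sell 692: 692/1022 × $12,985.00 → $8,792.19
Apr 10, sell 146: 146/330 × $4,192.81 → $1,855.00
Total COGS = $8,792.19 + $1,855.00 = $10,647.19
Ending inventory (cost pool remaining) = $2,337.81
Check: goods available $12,985.00 = COGS $10,647.19 + ending $2,337.81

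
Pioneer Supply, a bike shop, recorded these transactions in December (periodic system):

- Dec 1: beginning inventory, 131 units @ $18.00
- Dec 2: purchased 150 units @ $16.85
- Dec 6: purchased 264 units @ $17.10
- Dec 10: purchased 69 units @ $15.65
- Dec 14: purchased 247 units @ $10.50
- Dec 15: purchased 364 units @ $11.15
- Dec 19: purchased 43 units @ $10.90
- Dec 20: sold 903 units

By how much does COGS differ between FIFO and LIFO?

FIFO COGS: 131 @ $18.00 + 150 @ $16.85 + 264 @ $17.10 + 69 @ $15.65 + 247 @ $10.50 + 42 @ $11.15 = $13,541.55
LIFO COGS: 43 @ $10.90 + 364 @ $11.15 + 247 @ $10.50 + 69 @ $15.65 + 180 @ $17.10 = $11,278.65
Difference = |$13,541.55 − $11,278.65| = $2,262.90

$2,262.90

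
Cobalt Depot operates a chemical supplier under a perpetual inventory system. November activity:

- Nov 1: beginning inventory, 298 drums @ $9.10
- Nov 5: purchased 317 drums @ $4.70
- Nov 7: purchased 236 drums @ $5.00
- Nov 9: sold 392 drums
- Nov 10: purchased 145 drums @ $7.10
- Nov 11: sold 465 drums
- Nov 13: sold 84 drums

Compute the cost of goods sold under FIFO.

Nov 9, 392 sold [FIFO — oldest first]: 298 @ $9.10 + 94 @ $4.70 = $3,153.60
Nov 11, 465 sold [FIFO — oldest first]: 223 @ $4.70 + 236 @ $5.00 + 6 @ $7.10 = $2,270.70
Nov 13, 84 sold [FIFO — oldest first]: 84 @ $7.10 = $596.40
Total COGS = $3,153.60 + $2,270.70 + $596.40 = $6,020.70
Ending inventory: 55 @ $7.10 = $390.50

COGS = $6,020.70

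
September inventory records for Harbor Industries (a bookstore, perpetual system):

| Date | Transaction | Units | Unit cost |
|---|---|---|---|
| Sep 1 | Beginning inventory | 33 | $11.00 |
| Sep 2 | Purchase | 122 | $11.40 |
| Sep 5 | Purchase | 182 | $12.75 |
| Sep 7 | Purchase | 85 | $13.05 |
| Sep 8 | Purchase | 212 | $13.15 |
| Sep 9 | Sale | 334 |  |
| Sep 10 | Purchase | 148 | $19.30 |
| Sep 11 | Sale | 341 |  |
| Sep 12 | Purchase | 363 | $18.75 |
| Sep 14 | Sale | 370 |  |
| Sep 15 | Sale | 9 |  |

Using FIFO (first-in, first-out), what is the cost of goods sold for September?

COGS = $15,927.75

Sep 9, 334 sold [FIFO — oldest first]: 33 @ $11.00 + 122 @ $11.40 + 179 @ $12.75 = $4,036.05
Sep 11, 341 sold [FIFO — oldest first]: 3 @ $12.75 + 85 @ $13.05 + 212 @ $13.15 + 41 @ $19.30 = $4,726.60
Sep 14, 370 sold [FIFO — oldest first]: 107 @ $19.30 + 263 @ $18.75 = $6,996.35
Sep 15, 9 sold [FIFO — oldest first]: 9 @ $18.75 = $168.75
Total COGS = $4,036.05 + $4,726.60 + $6,996.35 + $168.75 = $15,927.75
Ending inventory: 91 @ $18.75 = $1,706.25
Check: goods available $17,634.00 = COGS $15,927.75 + ending $1,706.25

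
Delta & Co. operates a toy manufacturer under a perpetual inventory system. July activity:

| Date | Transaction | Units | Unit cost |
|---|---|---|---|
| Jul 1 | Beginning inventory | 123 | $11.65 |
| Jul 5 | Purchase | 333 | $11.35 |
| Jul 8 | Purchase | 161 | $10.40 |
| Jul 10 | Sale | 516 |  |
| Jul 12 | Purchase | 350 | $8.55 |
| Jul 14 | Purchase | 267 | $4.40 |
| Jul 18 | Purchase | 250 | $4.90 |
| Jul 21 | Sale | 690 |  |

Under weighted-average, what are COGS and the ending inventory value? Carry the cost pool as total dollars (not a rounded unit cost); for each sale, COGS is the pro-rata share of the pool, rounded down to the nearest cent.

COGS = $10,406.81; ending inventory = $1,872.39

After Jul 1: 123 on hand, pool $1,432.95 (≈ $11.6500 each)
After Jul 5: 456 on hand, pool $5,212.50 (≈ $11.4309 each)
After Jul 8: 617 on hand, pool $6,886.90 (≈ $11.1619 each)
Jul 10, sell 516: 516/617 × $6,886.90 → $5,759.54
After Jul 12: 451 on hand, pool $4,119.86 (≈ $9.1349 each)
After Jul 14: 718 on hand, pool $5,294.66 (≈ $7.3742 each)
After Jul 18: 968 on hand, pool $6,519.66 (≈ $6.7352 each)
Jul 21, sell 690: 690/968 × $6,519.66 → $4,647.27
Total COGS = $5,759.54 + $4,647.27 = $10,406.81
Ending inventory (cost pool remaining) = $1,872.39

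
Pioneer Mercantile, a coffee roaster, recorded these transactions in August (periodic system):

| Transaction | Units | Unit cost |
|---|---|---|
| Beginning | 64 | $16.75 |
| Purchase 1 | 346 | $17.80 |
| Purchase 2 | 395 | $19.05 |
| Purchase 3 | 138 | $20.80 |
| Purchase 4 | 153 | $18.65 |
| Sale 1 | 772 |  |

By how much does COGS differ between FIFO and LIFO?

$652.50

FIFO COGS: 64 @ $16.75 + 346 @ $17.80 + 362 @ $19.05 = $14,126.90
LIFO COGS: 153 @ $18.65 + 138 @ $20.80 + 395 @ $19.05 + 86 @ $17.80 = $14,779.40
Difference = |$14,126.90 − $14,779.40| = $652.50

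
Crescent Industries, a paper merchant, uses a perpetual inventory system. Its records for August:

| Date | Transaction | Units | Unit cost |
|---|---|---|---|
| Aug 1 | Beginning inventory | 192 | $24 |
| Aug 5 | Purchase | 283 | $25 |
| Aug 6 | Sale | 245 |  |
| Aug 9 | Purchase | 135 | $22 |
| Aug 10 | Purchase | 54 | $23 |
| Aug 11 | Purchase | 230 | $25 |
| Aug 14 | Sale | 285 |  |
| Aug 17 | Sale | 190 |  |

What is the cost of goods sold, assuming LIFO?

COGS = $17,469

Aug 6, 245 sold [LIFO — newest first]: 245 @ $25 = $6,125
Aug 14, 285 sold [LIFO — newest first]: 230 @ $25 + 54 @ $23 + 1 @ $22 = $7,014
Aug 17, 190 sold [LIFO — newest first]: 134 @ $22 + 38 @ $25 + 18 @ $24 = $4,330
Total COGS = $6,125 + $7,014 + $4,330 = $17,469
Ending inventory: 174 @ $24 = $4,176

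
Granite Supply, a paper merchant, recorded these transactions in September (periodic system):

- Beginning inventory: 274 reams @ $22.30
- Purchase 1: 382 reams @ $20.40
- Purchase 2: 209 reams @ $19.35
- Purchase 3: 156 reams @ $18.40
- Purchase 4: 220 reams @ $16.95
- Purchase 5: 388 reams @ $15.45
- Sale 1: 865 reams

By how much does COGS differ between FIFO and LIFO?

FIFO COGS: 274 @ $22.30 + 382 @ $20.40 + 209 @ $19.35 = $17,947.15
LIFO COGS: 388 @ $15.45 + 220 @ $16.95 + 156 @ $18.40 + 101 @ $19.35 = $14,548.35
Difference = |$17,947.15 − $14,548.35| = $3,398.80

$3,398.80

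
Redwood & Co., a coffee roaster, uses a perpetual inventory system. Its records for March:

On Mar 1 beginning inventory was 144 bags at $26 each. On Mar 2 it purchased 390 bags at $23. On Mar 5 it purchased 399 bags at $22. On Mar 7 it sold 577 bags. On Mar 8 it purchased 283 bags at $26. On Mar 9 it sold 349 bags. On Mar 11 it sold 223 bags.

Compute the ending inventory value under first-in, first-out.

Ending inventory = $1,742

Mar 7, 577 sold [FIFO — oldest first]: 144 @ $26 + 390 @ $23 + 43 @ $22 = $13,660
Mar 9, 349 sold [FIFO — oldest first]: 349 @ $22 = $7,678
Mar 11, 223 sold [FIFO — oldest first]: 7 @ $22 + 216 @ $26 = $5,770
Total COGS = $13,660 + $7,678 + $5,770 = $27,108
Ending inventory: 67 @ $26 = $1,742
Check: goods available $28,850 = COGS $27,108 + ending $1,742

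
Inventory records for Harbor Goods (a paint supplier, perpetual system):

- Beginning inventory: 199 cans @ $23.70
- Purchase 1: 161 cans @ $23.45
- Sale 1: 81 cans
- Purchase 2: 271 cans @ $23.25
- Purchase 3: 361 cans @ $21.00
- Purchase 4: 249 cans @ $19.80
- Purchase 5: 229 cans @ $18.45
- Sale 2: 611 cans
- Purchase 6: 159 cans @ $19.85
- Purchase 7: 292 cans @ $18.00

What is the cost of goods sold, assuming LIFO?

COGS = $13,847.70

Sale 1 (81) [LIFO — newest first]: 81 @ $23.45 = $1,899.45
Sale 2 (611) [LIFO — newest first]: 229 @ $18.45 + 249 @ $19.80 + 133 @ $21.00 = $11,948.25
Total COGS = $1,899.45 + $11,948.25 = $13,847.70
Ending inventory: 199 @ $23.70 + 80 @ $23.45 + 271 @ $23.25 + 228 @ $21.00 + 159 @ $19.85 + 292 @ $18.00 = $26,093.20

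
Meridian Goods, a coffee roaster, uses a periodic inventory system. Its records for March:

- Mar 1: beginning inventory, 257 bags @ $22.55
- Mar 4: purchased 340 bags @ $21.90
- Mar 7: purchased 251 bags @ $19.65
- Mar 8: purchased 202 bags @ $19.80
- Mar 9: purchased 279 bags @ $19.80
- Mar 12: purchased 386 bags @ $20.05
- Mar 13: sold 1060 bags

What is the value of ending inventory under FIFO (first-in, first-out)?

Ending inventory = $13,065.50

Mar 13, 1060 sold [FIFO — oldest first]: 257 @ $22.55 + 340 @ $21.90 + 251 @ $19.65 + 202 @ $19.80 + 10 @ $19.80 = $22,371.10
Ending inventory: 269 @ $19.80 + 386 @ $20.05 = $13,065.50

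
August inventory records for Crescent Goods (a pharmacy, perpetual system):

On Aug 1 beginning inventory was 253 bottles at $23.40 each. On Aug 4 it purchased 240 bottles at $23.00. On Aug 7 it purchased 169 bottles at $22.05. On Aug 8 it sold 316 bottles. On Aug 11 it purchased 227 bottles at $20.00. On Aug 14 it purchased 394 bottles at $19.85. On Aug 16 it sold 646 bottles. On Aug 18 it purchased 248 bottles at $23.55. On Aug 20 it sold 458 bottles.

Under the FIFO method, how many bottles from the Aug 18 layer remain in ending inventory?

Aug 8, 316 sold [FIFO — oldest first]: 253 @ $23.40 + 63 @ $23.00 = $7,369.20
Aug 16, 646 sold [FIFO — oldest first]: 177 @ $23.00 + 169 @ $22.05 + 227 @ $20.00 + 73 @ $19.85 = $13,786.50
Aug 20, 458 sold [FIFO — oldest first]: 321 @ $19.85 + 137 @ $23.55 = $9,598.20
Total COGS = $7,369.20 + $13,786.50 + $9,598.20 = $30,753.90
Ending inventory: 111 @ $23.55 = $2,614.05

111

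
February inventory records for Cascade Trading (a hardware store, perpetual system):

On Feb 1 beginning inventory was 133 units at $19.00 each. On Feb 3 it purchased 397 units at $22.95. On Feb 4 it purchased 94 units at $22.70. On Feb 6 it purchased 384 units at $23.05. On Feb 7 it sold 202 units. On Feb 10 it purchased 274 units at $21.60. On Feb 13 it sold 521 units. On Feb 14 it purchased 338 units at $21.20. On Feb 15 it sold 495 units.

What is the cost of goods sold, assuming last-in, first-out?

COGS = $27,006.60

Feb 7, 202 sold [LIFO — newest first]: 202 @ $23.05 = $4,656.10
Feb 13, 521 sold [LIFO — newest first]: 274 @ $21.60 + 182 @ $23.05 + 65 @ $22.70 = $11,589.00
Feb 15, 495 sold [LIFO — newest first]: 338 @ $21.20 + 29 @ $22.70 + 128 @ $22.95 = $10,761.50
Total COGS = $4,656.10 + $11,589.00 + $10,761.50 = $27,006.60
Ending inventory: 133 @ $19.00 + 269 @ $22.95 = $8,700.55
Check: goods available $35,707.15 = COGS $27,006.60 + ending $8,700.55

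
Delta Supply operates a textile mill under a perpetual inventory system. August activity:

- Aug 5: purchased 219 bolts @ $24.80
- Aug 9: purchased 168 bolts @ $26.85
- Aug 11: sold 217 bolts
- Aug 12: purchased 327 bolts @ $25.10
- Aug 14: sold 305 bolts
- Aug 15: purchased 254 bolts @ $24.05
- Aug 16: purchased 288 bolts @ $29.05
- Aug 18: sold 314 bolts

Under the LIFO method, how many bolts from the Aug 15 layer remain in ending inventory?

228

Aug 11, 217 sold [LIFO — newest first]: 168 @ $26.85 + 49 @ $24.80 = $5,726.00
Aug 14, 305 sold [LIFO — newest first]: 305 @ $25.10 = $7,655.50
Aug 18, 314 sold [LIFO — newest first]: 288 @ $29.05 + 26 @ $24.05 = $8,991.70
Total COGS = $5,726.00 + $7,655.50 + $8,991.70 = $22,373.20
Ending inventory: 170 @ $24.80 + 22 @ $25.10 + 228 @ $24.05 = $10,251.60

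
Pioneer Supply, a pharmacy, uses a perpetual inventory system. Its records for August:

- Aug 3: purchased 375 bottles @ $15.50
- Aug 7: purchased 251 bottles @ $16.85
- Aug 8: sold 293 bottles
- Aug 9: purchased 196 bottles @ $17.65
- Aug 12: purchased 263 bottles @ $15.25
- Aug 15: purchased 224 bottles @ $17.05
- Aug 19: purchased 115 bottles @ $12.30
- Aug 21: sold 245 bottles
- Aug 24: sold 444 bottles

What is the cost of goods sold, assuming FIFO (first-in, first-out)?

COGS = $15,941.25

Aug 8, 293 sold [FIFO — oldest first]: 293 @ $15.50 = $4,541.50
Aug 21, 245 sold [FIFO — oldest first]: 82 @ $15.50 + 163 @ $16.85 = $4,017.55
Aug 24, 444 sold [FIFO — oldest first]: 88 @ $16.85 + 196 @ $17.65 + 160 @ $15.25 = $7,382.20
Total COGS = $4,541.50 + $4,017.55 + $7,382.20 = $15,941.25
Ending inventory: 103 @ $15.25 + 224 @ $17.05 + 115 @ $12.30 = $6,804.45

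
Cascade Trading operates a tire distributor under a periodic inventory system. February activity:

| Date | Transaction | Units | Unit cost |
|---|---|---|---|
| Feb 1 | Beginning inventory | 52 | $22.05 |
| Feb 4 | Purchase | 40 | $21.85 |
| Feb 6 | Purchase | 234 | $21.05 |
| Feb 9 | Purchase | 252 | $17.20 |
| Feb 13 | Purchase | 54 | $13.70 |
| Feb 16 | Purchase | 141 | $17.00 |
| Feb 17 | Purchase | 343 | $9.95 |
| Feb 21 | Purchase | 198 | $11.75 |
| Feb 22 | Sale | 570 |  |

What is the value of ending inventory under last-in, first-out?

Ending inventory = $13,924.50

Feb 22, 570 sold [LIFO — newest first]: 198 @ $11.75 + 343 @ $9.95 + 29 @ $17.00 = $6,232.35
Ending inventory: 52 @ $22.05 + 40 @ $21.85 + 234 @ $21.05 + 252 @ $17.20 + 54 @ $13.70 + 112 @ $17.00 = $13,924.50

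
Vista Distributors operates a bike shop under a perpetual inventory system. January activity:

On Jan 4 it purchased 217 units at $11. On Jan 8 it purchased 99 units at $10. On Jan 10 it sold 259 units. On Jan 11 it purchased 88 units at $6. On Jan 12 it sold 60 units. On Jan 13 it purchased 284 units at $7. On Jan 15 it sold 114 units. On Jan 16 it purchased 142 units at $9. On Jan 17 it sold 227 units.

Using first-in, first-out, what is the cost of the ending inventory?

Jan 10, 259 sold [FIFO — oldest first]: 217 @ $11 + 42 @ $10 = $2,807
Jan 12, 60 sold [FIFO — oldest first]: 57 @ $10 + 3 @ $6 = $588
Jan 15, 114 sold [FIFO — oldest first]: 85 @ $6 + 29 @ $7 = $713
Jan 17, 227 sold [FIFO — oldest first]: 227 @ $7 = $1,589
Total COGS = $2,807 + $588 + $713 + $1,589 = $5,697
Ending inventory: 28 @ $7 + 142 @ $9 = $1,474

Ending inventory = $1,474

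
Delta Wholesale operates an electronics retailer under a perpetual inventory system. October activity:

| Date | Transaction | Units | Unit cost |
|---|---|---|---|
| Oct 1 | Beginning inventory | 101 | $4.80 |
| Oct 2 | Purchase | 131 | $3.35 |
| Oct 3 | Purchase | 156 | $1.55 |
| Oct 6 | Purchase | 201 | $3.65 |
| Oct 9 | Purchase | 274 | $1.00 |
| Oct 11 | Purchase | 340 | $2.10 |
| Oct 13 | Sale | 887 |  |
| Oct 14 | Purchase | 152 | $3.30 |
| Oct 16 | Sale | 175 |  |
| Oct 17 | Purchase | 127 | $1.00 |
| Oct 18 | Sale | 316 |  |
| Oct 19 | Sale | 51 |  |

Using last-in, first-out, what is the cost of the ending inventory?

Oct 13, 887 sold [LIFO — newest first]: 340 @ $2.10 + 274 @ $1.00 + 201 @ $3.65 + 72 @ $1.55 = $1,833.25
Oct 16, 175 sold [LIFO — newest first]: 152 @ $3.30 + 23 @ $1.55 = $537.25
Oct 18, 316 sold [LIFO — newest first]: 127 @ $1.00 + 61 @ $1.55 + 128 @ $3.35 = $650.35
Oct 19, 51 sold [LIFO — newest first]: 3 @ $3.35 + 48 @ $4.80 = $240.45
Total COGS = $1,833.25 + $537.25 + $650.35 + $240.45 = $3,261.30
Ending inventory: 53 @ $4.80 = $254.40
Check: goods available $3,515.70 = COGS $3,261.30 + ending $254.40

Ending inventory = $254.40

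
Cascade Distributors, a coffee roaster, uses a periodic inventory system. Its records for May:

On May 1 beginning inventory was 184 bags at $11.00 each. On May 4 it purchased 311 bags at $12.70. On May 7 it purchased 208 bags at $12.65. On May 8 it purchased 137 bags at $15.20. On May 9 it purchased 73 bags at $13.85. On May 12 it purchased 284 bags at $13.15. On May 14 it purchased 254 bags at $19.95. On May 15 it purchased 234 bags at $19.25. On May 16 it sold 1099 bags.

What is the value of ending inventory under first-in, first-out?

Ending inventory = $10,860.50

May 16, 1099 sold [FIFO — oldest first]: 184 @ $11.00 + 311 @ $12.70 + 208 @ $12.65 + 137 @ $15.20 + 73 @ $13.85 + 186 @ $13.15 = $14,144.25
Ending inventory: 98 @ $13.15 + 254 @ $19.95 + 234 @ $19.25 = $10,860.50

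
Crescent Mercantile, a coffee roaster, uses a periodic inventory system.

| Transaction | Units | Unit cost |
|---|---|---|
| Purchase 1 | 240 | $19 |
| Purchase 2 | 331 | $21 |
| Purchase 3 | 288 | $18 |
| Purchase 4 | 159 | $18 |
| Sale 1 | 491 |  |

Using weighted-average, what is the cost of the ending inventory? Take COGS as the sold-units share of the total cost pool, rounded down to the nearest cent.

Sale 1, sell 491: 491/1018 × $19,557.00 → $9,432.69
Ending inventory (cost pool remaining) = $10,124.31
Check: goods available $19,557.00 = COGS $9,432.69 + ending $10,124.31

Ending inventory = $10,124.31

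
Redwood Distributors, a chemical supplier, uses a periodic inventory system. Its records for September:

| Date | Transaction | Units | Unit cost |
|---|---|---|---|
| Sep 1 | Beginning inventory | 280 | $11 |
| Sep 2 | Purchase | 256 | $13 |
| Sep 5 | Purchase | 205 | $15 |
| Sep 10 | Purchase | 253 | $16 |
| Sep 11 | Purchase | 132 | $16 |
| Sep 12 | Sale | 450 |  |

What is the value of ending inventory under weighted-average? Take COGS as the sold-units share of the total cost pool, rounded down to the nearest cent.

Ending inventory = $9,391.36

Sep 12, sell 450: 450/1126 × $15,643.00 → $6,251.64
Ending inventory (cost pool remaining) = $9,391.36
Check: goods available $15,643.00 = COGS $6,251.64 + ending $9,391.36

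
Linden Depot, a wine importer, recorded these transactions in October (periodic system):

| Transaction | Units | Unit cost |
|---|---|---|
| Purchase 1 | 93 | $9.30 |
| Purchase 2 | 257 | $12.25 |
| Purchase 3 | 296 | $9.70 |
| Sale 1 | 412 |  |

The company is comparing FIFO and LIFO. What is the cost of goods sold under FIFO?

FIFO COGS: 93 @ $9.30 + 257 @ $12.25 + 62 @ $9.70 = $4,614.55
LIFO COGS: 296 @ $9.70 + 116 @ $12.25 = $4,292.20

COGS = $4,614.55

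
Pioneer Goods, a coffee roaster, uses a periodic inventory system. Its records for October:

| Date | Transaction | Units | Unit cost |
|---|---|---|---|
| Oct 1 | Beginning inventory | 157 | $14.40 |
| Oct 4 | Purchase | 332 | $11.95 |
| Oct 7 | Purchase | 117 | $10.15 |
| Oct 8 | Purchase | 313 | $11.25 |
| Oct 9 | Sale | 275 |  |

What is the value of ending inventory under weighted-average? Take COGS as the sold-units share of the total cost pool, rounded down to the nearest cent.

Oct 9, sell 275: 275/919 × $10,937.00 → $3,272.76
Ending inventory (cost pool remaining) = $7,664.24

Ending inventory = $7,664.24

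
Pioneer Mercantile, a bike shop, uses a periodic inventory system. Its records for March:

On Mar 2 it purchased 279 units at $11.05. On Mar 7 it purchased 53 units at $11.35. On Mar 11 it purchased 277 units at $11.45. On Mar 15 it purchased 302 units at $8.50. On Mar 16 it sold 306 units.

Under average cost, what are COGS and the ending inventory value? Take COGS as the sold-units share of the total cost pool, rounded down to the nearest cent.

Mar 16, sell 306: 306/911 × $9,423.15 → $3,165.18
Ending inventory (cost pool remaining) = $6,257.97

COGS = $3,165.18; ending inventory = $6,257.97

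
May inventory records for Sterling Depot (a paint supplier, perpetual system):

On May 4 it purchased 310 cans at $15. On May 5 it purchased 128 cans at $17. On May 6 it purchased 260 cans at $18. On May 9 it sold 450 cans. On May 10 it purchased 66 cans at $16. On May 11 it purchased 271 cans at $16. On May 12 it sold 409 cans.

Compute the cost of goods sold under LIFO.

COGS = $14,258

May 9, 450 sold [LIFO — newest first]: 260 @ $18 + 128 @ $17 + 62 @ $15 = $7,786
May 12, 409 sold [LIFO — newest first]: 271 @ $16 + 66 @ $16 + 72 @ $15 = $6,472
Total COGS = $7,786 + $6,472 = $14,258
Ending inventory: 176 @ $15 = $2,640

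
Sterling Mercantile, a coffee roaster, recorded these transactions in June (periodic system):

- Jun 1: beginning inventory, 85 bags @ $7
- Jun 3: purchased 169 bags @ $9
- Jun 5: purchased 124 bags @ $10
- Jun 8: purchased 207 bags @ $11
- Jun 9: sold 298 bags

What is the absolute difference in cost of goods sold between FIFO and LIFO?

FIFO COGS: 85 @ $7 + 169 @ $9 + 44 @ $10 = $2,556
LIFO COGS: 207 @ $11 + 91 @ $10 = $3,187
Difference = |$2,556 − $3,187| = $631

$631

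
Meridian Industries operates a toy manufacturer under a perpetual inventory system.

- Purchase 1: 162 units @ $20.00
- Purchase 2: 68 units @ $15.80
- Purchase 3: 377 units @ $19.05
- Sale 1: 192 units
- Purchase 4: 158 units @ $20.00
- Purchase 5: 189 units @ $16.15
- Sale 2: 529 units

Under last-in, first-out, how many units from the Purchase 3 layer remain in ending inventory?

3

Sale 1 (192) [LIFO — newest first]: 192 @ $19.05 = $3,657.60
Sale 2 (529) [LIFO — newest first]: 189 @ $16.15 + 158 @ $20.00 + 182 @ $19.05 = $9,679.45
Total COGS = $3,657.60 + $9,679.45 = $13,337.05
Ending inventory: 162 @ $20.00 + 68 @ $15.80 + 3 @ $19.05 = $4,371.55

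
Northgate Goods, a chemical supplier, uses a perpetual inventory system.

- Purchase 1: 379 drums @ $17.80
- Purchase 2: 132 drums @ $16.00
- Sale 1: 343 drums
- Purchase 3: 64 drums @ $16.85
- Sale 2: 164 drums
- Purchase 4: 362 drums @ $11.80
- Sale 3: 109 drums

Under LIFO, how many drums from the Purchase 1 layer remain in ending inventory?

Sale 1 (343) [LIFO — newest first]: 132 @ $16.00 + 211 @ $17.80 = $5,867.80
Sale 2 (164) [LIFO — newest first]: 64 @ $16.85 + 100 @ $17.80 = $2,858.40
Sale 3 (109) [LIFO — newest first]: 109 @ $11.80 = $1,286.20
Total COGS = $5,867.80 + $2,858.40 + $1,286.20 = $10,012.40
Ending inventory: 68 @ $17.80 + 253 @ $11.80 = $4,195.80
Check: goods available $14,208.20 = COGS $10,012.40 + ending $4,195.80

68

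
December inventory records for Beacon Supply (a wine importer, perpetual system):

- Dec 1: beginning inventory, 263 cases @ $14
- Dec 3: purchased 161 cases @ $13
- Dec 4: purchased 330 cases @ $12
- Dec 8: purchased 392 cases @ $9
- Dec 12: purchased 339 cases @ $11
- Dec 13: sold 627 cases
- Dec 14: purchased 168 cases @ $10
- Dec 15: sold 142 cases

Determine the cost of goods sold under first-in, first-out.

COGS = $9,870

Dec 13, 627 sold [FIFO — oldest first]: 263 @ $14 + 161 @ $13 + 203 @ $12 = $8,211
Dec 15, 142 sold [FIFO — oldest first]: 127 @ $12 + 15 @ $9 = $1,659
Total COGS = $8,211 + $1,659 = $9,870
Ending inventory: 377 @ $9 + 339 @ $11 + 168 @ $10 = $8,802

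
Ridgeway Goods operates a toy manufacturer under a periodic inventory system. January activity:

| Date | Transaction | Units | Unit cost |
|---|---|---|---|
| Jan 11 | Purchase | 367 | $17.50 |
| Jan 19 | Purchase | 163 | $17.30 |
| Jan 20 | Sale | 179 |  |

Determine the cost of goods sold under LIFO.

Jan 20, 179 sold [LIFO — newest first]: 163 @ $17.30 + 16 @ $17.50 = $3,099.90
Ending inventory: 351 @ $17.50 = $6,142.50

COGS = $3,099.90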